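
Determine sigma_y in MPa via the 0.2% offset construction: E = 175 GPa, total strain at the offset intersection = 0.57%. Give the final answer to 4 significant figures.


Offset strain = 0.002
Elastic strain at yield = total_strain - offset = 5.7e-03 - 0.002 = 3.7e-03
sigma_y = E * elastic_strain = 175000 * 3.7e-03
sigma_y = 647.5 MPa


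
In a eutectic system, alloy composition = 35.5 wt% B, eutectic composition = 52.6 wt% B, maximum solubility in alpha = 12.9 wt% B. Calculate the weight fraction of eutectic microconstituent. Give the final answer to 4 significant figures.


f_primary = (C_e - C0) / (C_e - C_alpha_max)
f_primary = (52.6 - 35.5) / (52.6 - 12.9)
f_primary = 0.43073
f_eutectic = 1 - 0.43073 = 0.5693


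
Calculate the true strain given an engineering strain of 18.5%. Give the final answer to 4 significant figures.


epsilon_true = ln(1 + epsilon_eng)
epsilon_true = ln(1 + 0.185)
epsilon_true = 0.1697


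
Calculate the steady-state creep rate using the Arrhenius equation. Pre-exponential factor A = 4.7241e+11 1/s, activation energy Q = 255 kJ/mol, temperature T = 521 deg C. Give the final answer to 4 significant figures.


rate = A * exp(-Q / (R*T))
T = 521 + 273.15 = 794.15 K
rate = 4.7241e+11 * exp(-255e3 / (8.314 * 794.15))
rate = 7.967e-06 1/s


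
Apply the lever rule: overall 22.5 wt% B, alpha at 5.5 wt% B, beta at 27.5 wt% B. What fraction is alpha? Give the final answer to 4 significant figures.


f_alpha = (C_beta - C0) / (C_beta - C_alpha)
f_alpha = (27.5 - 22.5) / (27.5 - 5.5)
f_alpha = 0.2273


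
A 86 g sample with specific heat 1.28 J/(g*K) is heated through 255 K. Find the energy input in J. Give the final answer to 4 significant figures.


Q = m * cp * dT
Q = 86 * 1.28 * 255
Q = 28070 J


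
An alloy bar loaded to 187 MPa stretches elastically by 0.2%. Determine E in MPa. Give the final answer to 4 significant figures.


E = sigma / epsilon
epsilon = 0.2% = 2e-03
E = 187 / 2e-03
E = 93500 MPa


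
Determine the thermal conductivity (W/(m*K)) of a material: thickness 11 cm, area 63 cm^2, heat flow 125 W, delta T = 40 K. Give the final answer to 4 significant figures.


k = Q*L / (A*dT)
L = 0.11 m, A = 6.3e-03 m^2
k = 125 * 0.11 / (6.3e-03 * 40)
k = 54.56 W/(m*K)


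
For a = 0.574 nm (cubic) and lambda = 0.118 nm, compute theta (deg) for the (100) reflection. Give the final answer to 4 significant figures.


d = a / sqrt(h^2+k^2+l^2)
d = 0.574 / sqrt(1) = 0.574 nm
lambda = 2*d*sin(theta)  =>  sin(theta) = lambda / (2*d)
sin(theta) = 0.118 / (2 * 0.574) = 0.102787
theta = 5.9 deg


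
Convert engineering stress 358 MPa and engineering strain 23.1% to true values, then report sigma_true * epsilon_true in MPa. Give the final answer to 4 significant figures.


sigma_true = sigma_eng * (1 + epsilon_eng)
sigma_true = 358 * (1 + 0.231) = 440.698 MPa
epsilon_true = ln(1 + epsilon_eng)
epsilon_true = ln(1 + 0.231) = 0.207827
sigma_true * epsilon_true = 440.698 * 0.207827 = 91.59 MPa


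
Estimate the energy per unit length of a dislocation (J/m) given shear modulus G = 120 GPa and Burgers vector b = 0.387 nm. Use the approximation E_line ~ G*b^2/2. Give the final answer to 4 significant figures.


E = G*b^2/2
b = 0.387 nm = 3.87e-10 m
G = 120 GPa = 1.2e+11 Pa
E = 0.5 * 1.2e+11 * (3.87e-10)^2
E = 8.986e-09 J/m


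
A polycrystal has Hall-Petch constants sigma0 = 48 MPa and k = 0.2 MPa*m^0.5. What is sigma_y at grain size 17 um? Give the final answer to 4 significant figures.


sigma_y = sigma0 + k / sqrt(d)
d = 17 um = 1.7e-05 m
sigma_y = 48 + 0.2 / sqrt(1.7e-05)
sigma_y = 96.51 MPa


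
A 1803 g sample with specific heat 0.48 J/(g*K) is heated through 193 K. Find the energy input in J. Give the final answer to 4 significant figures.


Q = m * cp * dT
Q = 1803 * 0.48 * 193
Q = 167000 J


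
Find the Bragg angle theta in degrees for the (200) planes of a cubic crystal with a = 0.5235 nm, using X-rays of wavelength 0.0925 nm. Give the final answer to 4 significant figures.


d = a / sqrt(h^2+k^2+l^2)
d = 0.5235 / sqrt(4) = 0.26175 nm
lambda = 2*d*sin(theta)  =>  sin(theta) = lambda / (2*d)
sin(theta) = 0.0925 / (2 * 0.26175) = 0.176695
theta = 10.18 deg


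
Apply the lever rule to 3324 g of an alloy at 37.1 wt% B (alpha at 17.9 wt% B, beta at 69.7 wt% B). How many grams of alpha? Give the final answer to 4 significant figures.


f_alpha = (C_beta - C0) / (C_beta - C_alpha)
f_alpha = (69.7 - 37.1) / (69.7 - 17.9) = 0.629344
m_alpha = f_alpha * m_total = 0.629344 * 3324 = 2092 g


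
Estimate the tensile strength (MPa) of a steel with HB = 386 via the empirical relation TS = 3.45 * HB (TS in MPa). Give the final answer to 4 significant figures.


TS (MPa) = 3.45 * HB
TS = 3.45 * 386
TS = 1332 MPa


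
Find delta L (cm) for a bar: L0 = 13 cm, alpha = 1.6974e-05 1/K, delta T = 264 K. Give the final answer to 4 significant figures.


dL = L0 * alpha * dT
dL = 13 * 1.6974e-05 * 264
dL = 0.05825 cm


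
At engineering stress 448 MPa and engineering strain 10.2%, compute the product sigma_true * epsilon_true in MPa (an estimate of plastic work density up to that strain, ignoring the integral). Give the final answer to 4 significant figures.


sigma_true = sigma_eng * (1 + epsilon_eng)
sigma_true = 448 * (1 + 0.102) = 493.696 MPa
epsilon_true = ln(1 + epsilon_eng)
epsilon_true = ln(1 + 0.102) = 0.0971267
sigma_true * epsilon_true = 493.696 * 0.0971267 = 47.95 MPa


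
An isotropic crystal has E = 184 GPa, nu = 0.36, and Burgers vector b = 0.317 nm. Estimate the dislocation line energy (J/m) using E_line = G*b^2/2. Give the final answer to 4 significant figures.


Step 1: G = E / (2*(1+nu))
G = 184 / (2*(1+0.36)) = 67.6471 GPa = 6.76471e+10 Pa
Step 2: E_line = G*b^2/2
b = 0.317 nm = 3.17e-10 m
E_line = 0.5 * 6.76471e+10 * (3.17e-10)^2 = 3.399e-09 J/m


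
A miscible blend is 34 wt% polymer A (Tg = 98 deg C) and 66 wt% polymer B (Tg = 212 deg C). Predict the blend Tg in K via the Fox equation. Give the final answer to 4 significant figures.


1/Tg = w1/Tg1 + w2/Tg2 (in Kelvin)
Tg1 = 371.15 K, Tg2 = 485.15 K
1/Tg = 0.34/371.15 + 0.66/485.15
Tg = 439.3 K


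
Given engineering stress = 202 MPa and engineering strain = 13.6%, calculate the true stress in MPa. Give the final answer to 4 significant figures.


sigma_true = sigma_eng * (1 + epsilon_eng)
sigma_true = 202 * (1 + 0.136)
sigma_true = 229.5 MPa


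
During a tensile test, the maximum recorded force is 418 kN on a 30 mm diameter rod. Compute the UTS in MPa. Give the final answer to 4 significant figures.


A0 = pi*(d/2)^2 = pi*(30/2)^2 = 706.858 mm^2
UTS = F_max / A0 = 418*1000 / 706.858
UTS = 591.3 MPa


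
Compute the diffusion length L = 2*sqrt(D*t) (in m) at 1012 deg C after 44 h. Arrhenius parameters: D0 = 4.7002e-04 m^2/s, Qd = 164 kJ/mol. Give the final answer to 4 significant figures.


Step 1: D = D0 * exp(-Qd/(R*T))
T = 1285.15 K
D = 4.7002e-04 * exp(-164e3 / (8.314 * 1285.15)) = 1.01422e-10 m^2/s
Step 2: L = 2*sqrt(D*t)
t = 44 h = 158400 s
L = 2*sqrt(1.01422e-10 * 158400) = 8.016e-03 m


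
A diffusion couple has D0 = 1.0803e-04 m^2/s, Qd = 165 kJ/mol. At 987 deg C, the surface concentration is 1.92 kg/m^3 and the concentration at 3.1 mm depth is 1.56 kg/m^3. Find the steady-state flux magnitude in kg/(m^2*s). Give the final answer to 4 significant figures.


Step 1: D = D0 * exp(-Qd/(R*T))
T = 987 + 273.15 = 1260.15 K
D = 1.0803e-04 * exp(-165e3 / (8.314 * 1260.15)) = 1.56265e-11 m^2/s
Step 2: J = D * (C1 - C2) / dx
J = 1.56265e-11 * (1.92 - 1.56) / 3.1e-03
J = 1.815e-09 kg/(m^2*s)


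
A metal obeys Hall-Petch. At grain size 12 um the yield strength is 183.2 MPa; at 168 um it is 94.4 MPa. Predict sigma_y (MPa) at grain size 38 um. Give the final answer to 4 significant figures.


sigma_y = sigma0 + k / sqrt(d)
1/sqrt(d1) = 1/sqrt(1.2e-05) = 288.675;  1/sqrt(d2) = 77.1517
k = (sigma1 - sigma2) / (1/sqrt(d1) - 1/sqrt(d2)) = (183.2 - 94.4) / (288.675 - 77.1517) = 0.419812 MPa*m^0.5
sigma0 = sigma1 - k/sqrt(d1) = 183.2 - 0.419812*288.675 = 62.0108 MPa
sigma_y(d3) = 62.0108 + 0.419812 / sqrt(3.8e-05) = 130.1 MPa


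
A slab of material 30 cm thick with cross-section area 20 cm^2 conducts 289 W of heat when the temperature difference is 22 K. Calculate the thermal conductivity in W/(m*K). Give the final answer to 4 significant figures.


k = Q*L / (A*dT)
L = 0.3 m, A = 2e-03 m^2
k = 289 * 0.3 / (2e-03 * 22)
k = 1970 W/(m*K)


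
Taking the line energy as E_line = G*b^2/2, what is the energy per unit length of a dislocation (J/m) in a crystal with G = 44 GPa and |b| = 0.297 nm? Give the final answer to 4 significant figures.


E = G*b^2/2
b = 0.297 nm = 2.97e-10 m
G = 44 GPa = 4.4e+10 Pa
E = 0.5 * 4.4e+10 * (2.97e-10)^2
E = 1.941e-09 J/m


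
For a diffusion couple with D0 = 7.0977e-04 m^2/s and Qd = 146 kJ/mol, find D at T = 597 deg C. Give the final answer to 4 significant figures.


D = D0 * exp(-Qd / (R*T))
T = 870.15 K
D = 7.0977e-04 * exp(-146e3 / (8.314 * 870.15))
D = 1.22e-12 m^2/s


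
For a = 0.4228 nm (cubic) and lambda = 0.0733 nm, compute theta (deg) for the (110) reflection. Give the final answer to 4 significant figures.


d = a / sqrt(h^2+k^2+l^2)
d = 0.4228 / sqrt(2) = 0.298965 nm
lambda = 2*d*sin(theta)  =>  sin(theta) = lambda / (2*d)
sin(theta) = 0.0733 / (2 * 0.298965) = 0.12259
theta = 7.042 deg


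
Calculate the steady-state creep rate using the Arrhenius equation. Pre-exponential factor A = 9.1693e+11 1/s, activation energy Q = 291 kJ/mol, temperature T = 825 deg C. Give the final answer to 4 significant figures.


rate = A * exp(-Q / (R*T))
T = 825 + 273.15 = 1098.15 K
rate = 9.1693e+11 * exp(-291e3 / (8.314 * 1098.15))
rate = 0.01319 1/s


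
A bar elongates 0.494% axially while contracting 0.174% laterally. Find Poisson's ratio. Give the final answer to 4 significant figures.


nu = -epsilon_lat / epsilon_axial
Lateral strain is contraction (negative), so using magnitudes:
nu = 0.174 / 0.494
nu = 0.3522


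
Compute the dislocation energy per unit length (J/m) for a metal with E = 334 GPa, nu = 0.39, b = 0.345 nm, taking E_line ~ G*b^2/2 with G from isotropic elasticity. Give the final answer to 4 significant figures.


Step 1: G = E / (2*(1+nu))
G = 334 / (2*(1+0.39)) = 120.144 GPa = 1.20144e+11 Pa
Step 2: E_line = G*b^2/2
b = 0.345 nm = 3.45e-10 m
E_line = 0.5 * 1.20144e+11 * (3.45e-10)^2 = 7.15e-09 J/m


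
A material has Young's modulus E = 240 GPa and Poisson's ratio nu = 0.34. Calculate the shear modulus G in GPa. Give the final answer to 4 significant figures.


G = E / (2*(1+nu))
G = 240 / (2*(1+0.34))
G = 89.55 GPa


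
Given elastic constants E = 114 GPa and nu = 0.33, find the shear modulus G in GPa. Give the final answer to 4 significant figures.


G = E / (2*(1+nu))
G = 114 / (2*(1+0.33))
G = 42.86 GPa


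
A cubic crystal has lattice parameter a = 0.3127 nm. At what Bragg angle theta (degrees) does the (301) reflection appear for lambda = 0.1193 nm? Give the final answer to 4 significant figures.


d = a / sqrt(h^2+k^2+l^2)
d = 0.3127 / sqrt(10) = 0.0988844 nm
lambda = 2*d*sin(theta)  =>  sin(theta) = lambda / (2*d)
sin(theta) = 0.1193 / (2 * 0.0988844) = 0.603229
theta = 37.1 deg


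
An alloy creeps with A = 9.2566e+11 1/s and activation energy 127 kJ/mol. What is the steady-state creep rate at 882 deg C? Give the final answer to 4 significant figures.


rate = A * exp(-Q / (R*T))
T = 882 + 273.15 = 1155.15 K
rate = 9.2566e+11 * exp(-127e3 / (8.314 * 1155.15))
rate = 1.673e+06 1/s


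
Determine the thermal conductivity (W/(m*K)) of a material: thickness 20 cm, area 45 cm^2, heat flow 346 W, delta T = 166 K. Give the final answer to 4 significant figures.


k = Q*L / (A*dT)
L = 0.2 m, A = 4.5e-03 m^2
k = 346 * 0.2 / (4.5e-03 * 166)
k = 92.64 W/(m*K)


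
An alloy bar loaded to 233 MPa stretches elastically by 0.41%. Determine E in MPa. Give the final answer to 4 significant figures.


E = sigma / epsilon
epsilon = 0.41% = 4.1e-03
E = 233 / 4.1e-03
E = 56830 MPa


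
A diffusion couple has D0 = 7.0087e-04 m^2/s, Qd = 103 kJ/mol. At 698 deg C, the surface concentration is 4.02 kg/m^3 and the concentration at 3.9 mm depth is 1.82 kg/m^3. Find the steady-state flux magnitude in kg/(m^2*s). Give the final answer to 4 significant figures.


Step 1: D = D0 * exp(-Qd/(R*T))
T = 698 + 273.15 = 971.15 K
D = 7.0087e-04 * exp(-103e3 / (8.314 * 971.15)) = 2.02041e-09 m^2/s
Step 2: J = D * (C1 - C2) / dx
J = 2.02041e-09 * (4.02 - 1.82) / 3.9e-03
J = 1.14e-06 kg/(m^2*s)


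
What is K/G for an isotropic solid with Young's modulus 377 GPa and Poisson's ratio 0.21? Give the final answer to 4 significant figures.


G = E / (2*(1+nu))
G = 377 / (2*(1+0.21)) = 155.785 GPa
K = E / (3*(1-2*nu))
K = 377 / (3*(1-2*0.21)) = 216.667 GPa
K/G = 216.667 / 155.785 = 1.391


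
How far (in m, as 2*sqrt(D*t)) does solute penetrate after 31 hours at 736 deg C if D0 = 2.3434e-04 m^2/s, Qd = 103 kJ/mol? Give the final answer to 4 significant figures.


Step 1: D = D0 * exp(-Qd/(R*T))
T = 1009.15 K
D = 2.3434e-04 * exp(-103e3 / (8.314 * 1009.15)) = 1.09211e-09 m^2/s
Step 2: L = 2*sqrt(D*t)
t = 31 h = 111600 s
L = 2*sqrt(1.09211e-09 * 111600) = 0.02208 m


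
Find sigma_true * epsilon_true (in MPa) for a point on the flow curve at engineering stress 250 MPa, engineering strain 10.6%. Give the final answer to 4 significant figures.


sigma_true = sigma_eng * (1 + epsilon_eng)
sigma_true = 250 * (1 + 0.106) = 276.5 MPa
epsilon_true = ln(1 + epsilon_eng)
epsilon_true = ln(1 + 0.106) = 0.10075
sigma_true * epsilon_true = 276.5 * 0.10075 = 27.86 MPa


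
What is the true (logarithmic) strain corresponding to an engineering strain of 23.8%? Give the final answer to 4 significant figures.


epsilon_true = ln(1 + epsilon_eng)
epsilon_true = ln(1 + 0.238)
epsilon_true = 0.2135


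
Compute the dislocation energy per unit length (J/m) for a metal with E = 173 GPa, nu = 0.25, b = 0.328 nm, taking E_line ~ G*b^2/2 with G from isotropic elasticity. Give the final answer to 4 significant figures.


Step 1: G = E / (2*(1+nu))
G = 173 / (2*(1+0.25)) = 69.2 GPa = 6.92e+10 Pa
Step 2: E_line = G*b^2/2
b = 0.328 nm = 3.28e-10 m
E_line = 0.5 * 6.92e+10 * (3.28e-10)^2 = 3.722e-09 J/m


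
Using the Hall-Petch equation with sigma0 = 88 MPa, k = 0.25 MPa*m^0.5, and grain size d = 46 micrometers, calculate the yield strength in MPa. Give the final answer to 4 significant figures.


sigma_y = sigma0 + k / sqrt(d)
d = 46 um = 4.6e-05 m
sigma_y = 88 + 0.25 / sqrt(4.6e-05)
sigma_y = 124.9 MPa


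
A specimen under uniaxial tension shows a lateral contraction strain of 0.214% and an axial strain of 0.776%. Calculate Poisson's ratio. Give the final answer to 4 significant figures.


nu = -epsilon_lat / epsilon_axial
Lateral strain is contraction (negative), so using magnitudes:
nu = 0.214 / 0.776
nu = 0.2758


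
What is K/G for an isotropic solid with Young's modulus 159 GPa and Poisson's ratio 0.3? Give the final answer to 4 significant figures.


G = E / (2*(1+nu))
G = 159 / (2*(1+0.3)) = 61.1538 GPa
K = E / (3*(1-2*nu))
K = 159 / (3*(1-2*0.3)) = 132.5 GPa
K/G = 132.5 / 61.1538 = 2.167


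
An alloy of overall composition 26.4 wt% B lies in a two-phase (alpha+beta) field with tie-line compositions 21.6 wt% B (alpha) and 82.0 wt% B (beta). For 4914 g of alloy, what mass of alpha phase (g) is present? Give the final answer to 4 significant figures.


f_alpha = (C_beta - C0) / (C_beta - C_alpha)
f_alpha = (82.0 - 26.4) / (82.0 - 21.6) = 0.92053
m_alpha = f_alpha * m_total = 0.92053 * 4914 = 4523 g


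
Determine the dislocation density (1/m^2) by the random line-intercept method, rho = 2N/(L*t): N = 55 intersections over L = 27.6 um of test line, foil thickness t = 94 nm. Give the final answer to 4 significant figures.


rho = 2N / (L * t)
L = 27.6 um = 2.76e-05 m, t = 94 nm = 9.4e-08 m
rho = 2 * 55 / (2.76e-05 * 9.4e-08)
rho = 4.24e+13 1/m^2


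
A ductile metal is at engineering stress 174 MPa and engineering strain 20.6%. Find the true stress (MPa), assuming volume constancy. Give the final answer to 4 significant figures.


sigma_true = sigma_eng * (1 + epsilon_eng)
sigma_true = 174 * (1 + 0.206)
sigma_true = 209.8 MPa


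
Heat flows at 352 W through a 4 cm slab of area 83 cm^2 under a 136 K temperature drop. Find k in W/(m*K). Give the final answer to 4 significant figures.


k = Q*L / (A*dT)
L = 0.04 m, A = 8.3e-03 m^2
k = 352 * 0.04 / (8.3e-03 * 136)
k = 12.47 W/(m*K)


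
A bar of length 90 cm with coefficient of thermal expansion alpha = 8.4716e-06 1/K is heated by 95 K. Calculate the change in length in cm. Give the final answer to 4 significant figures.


dL = L0 * alpha * dT
dL = 90 * 8.4716e-06 * 95
dL = 0.07243 cm


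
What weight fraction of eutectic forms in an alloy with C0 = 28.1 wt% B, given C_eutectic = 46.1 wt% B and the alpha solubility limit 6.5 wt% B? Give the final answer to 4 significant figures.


f_primary = (C_e - C0) / (C_e - C_alpha_max)
f_primary = (46.1 - 28.1) / (46.1 - 6.5)
f_primary = 0.454545
f_eutectic = 1 - 0.454545 = 0.5455


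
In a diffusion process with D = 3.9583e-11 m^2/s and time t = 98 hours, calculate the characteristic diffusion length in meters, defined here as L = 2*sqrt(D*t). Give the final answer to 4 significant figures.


t = 98 hr = 352800 s
Diffusion length = 2*sqrt(D*t)
= 2*sqrt(3.9583e-11 * 352800)
= 7.474e-03 m


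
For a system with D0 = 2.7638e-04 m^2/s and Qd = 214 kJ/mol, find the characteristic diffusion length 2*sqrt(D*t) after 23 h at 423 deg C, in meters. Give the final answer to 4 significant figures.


Step 1: D = D0 * exp(-Qd/(R*T))
T = 696.15 K
D = 2.7638e-04 * exp(-214e3 / (8.314 * 696.15)) = 2.41956e-20 m^2/s
Step 2: L = 2*sqrt(D*t)
t = 23 h = 82800 s
L = 2*sqrt(2.41956e-20 * 82800) = 8.952e-08 m


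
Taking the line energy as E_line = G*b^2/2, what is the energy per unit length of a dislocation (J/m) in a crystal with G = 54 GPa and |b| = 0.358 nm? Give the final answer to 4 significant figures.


E = G*b^2/2
b = 0.358 nm = 3.58e-10 m
G = 54 GPa = 5.4e+10 Pa
E = 0.5 * 5.4e+10 * (3.58e-10)^2
E = 3.46e-09 J/m


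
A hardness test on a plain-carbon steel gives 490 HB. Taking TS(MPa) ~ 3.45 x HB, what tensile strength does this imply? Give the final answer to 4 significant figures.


TS (MPa) = 3.45 * HB
TS = 3.45 * 490
TS = 1691 MPa


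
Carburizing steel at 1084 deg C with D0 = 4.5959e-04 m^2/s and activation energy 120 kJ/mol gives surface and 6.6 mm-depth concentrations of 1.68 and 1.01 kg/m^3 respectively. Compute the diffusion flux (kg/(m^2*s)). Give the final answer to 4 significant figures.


Step 1: D = D0 * exp(-Qd/(R*T))
T = 1084 + 273.15 = 1357.15 K
D = 4.5959e-04 * exp(-120e3 / (8.314 * 1357.15)) = 1.10557e-08 m^2/s
Step 2: J = D * (C1 - C2) / dx
J = 1.10557e-08 * (1.68 - 1.01) / 6.6e-03
J = 1.122e-06 kg/(m^2*s)


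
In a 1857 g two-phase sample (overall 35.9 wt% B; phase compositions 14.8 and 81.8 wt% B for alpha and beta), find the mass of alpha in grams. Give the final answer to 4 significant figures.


f_alpha = (C_beta - C0) / (C_beta - C_alpha)
f_alpha = (81.8 - 35.9) / (81.8 - 14.8) = 0.685075
m_alpha = f_alpha * m_total = 0.685075 * 1857 = 1272 g


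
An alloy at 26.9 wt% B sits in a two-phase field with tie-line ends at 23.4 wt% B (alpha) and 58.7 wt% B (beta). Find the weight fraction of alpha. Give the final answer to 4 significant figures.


f_alpha = (C_beta - C0) / (C_beta - C_alpha)
f_alpha = (58.7 - 26.9) / (58.7 - 23.4)
f_alpha = 0.9008


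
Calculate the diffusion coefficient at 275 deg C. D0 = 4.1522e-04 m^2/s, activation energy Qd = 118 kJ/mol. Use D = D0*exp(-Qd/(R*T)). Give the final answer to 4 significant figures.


D = D0 * exp(-Qd / (R*T))
T = 548.15 K
D = 4.1522e-04 * exp(-118e3 / (8.314 * 548.15))
D = 2.362e-15 m^2/s


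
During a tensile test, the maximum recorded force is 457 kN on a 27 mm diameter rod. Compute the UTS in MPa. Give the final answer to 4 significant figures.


A0 = pi*(d/2)^2 = pi*(27/2)^2 = 572.555 mm^2
UTS = F_max / A0 = 457*1000 / 572.555
UTS = 798.2 MPa


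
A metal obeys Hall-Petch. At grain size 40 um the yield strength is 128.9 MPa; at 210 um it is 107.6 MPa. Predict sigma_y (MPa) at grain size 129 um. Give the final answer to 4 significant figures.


sigma_y = sigma0 + k / sqrt(d)
1/sqrt(d1) = 1/sqrt(4e-05) = 158.114;  1/sqrt(d2) = 69.0066
k = (sigma1 - sigma2) / (1/sqrt(d1) - 1/sqrt(d2)) = (128.9 - 107.6) / (158.114 - 69.0066) = 0.239038 MPa*m^0.5
sigma0 = sigma1 - k/sqrt(d1) = 128.9 - 0.239038*158.114 = 91.1048 MPa
sigma_y(d3) = 91.1048 + 0.239038 / sqrt(1.29e-04) = 112.2 MPa


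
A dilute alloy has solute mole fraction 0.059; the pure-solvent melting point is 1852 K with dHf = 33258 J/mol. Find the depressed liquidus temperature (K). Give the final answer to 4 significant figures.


dT = R*Tm^2*x / dHf
dT = 8.314 * 1852^2 * 0.059 / 33258
dT = 50.588 K
T_new = 1852 - 50.588 = 1801 K


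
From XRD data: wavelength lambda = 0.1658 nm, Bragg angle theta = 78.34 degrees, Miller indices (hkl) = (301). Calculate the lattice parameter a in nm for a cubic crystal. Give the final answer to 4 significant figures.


d = lambda / (2*sin(theta))
d = 0.1658 / (2*sin(78.34 deg))
d = 0.0846468 nm
a = d * sqrt(h^2+k^2+l^2) = 0.0846468 * sqrt(10)
a = 0.2677 nm


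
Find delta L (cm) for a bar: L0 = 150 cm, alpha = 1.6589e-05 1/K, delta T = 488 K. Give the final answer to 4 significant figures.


dL = L0 * alpha * dT
dL = 150 * 1.6589e-05 * 488
dL = 1.214 cm


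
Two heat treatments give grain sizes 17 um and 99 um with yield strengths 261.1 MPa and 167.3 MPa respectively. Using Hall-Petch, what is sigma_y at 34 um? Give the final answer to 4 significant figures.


sigma_y = sigma0 + k / sqrt(d)
1/sqrt(d1) = 1/sqrt(1.7e-05) = 242.536;  1/sqrt(d2) = 100.504
k = (sigma1 - sigma2) / (1/sqrt(d1) - 1/sqrt(d2)) = (261.1 - 167.3) / (242.536 - 100.504) = 0.660415 MPa*m^0.5
sigma0 = sigma1 - k/sqrt(d1) = 261.1 - 0.660415*242.536 = 100.926 MPa
sigma_y(d3) = 100.926 + 0.660415 / sqrt(3.4e-05) = 214.2 MPa


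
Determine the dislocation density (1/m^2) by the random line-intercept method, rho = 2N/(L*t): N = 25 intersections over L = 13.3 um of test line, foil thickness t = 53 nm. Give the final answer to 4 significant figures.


rho = 2N / (L * t)
L = 13.3 um = 1.33e-05 m, t = 53 nm = 5.3e-08 m
rho = 2 * 25 / (1.33e-05 * 5.3e-08)
rho = 7.093e+13 1/m^2


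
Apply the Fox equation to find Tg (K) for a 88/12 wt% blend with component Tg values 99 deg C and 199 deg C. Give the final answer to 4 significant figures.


1/Tg = w1/Tg1 + w2/Tg2 (in Kelvin)
Tg1 = 372.15 K, Tg2 = 472.15 K
1/Tg = 0.88/372.15 + 0.12/472.15
Tg = 381.9 K


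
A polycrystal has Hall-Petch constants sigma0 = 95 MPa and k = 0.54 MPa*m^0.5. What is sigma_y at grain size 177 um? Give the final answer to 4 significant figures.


sigma_y = sigma0 + k / sqrt(d)
d = 177 um = 1.77e-04 m
sigma_y = 95 + 0.54 / sqrt(1.77e-04)
sigma_y = 135.6 MPa


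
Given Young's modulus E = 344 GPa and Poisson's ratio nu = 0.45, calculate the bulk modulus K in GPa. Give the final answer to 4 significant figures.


K = E / (3*(1-2*nu))
K = 344 / (3*(1-2*0.45))
K = 1147 GPa


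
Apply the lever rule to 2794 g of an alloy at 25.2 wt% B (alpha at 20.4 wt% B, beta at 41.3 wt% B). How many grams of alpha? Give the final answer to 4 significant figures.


f_alpha = (C_beta - C0) / (C_beta - C_alpha)
f_alpha = (41.3 - 25.2) / (41.3 - 20.4) = 0.770335
m_alpha = f_alpha * m_total = 0.770335 * 2794 = 2152 g


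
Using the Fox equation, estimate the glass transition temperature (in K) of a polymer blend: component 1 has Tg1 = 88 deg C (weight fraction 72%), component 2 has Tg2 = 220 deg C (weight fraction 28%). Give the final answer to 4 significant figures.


1/Tg = w1/Tg1 + w2/Tg2 (in Kelvin)
Tg1 = 361.15 K, Tg2 = 493.15 K
1/Tg = 0.72/361.15 + 0.28/493.15
Tg = 390.4 K


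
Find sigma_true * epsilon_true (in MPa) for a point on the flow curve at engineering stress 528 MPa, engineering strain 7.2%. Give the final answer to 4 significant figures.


sigma_true = sigma_eng * (1 + epsilon_eng)
sigma_true = 528 * (1 + 0.072) = 566.016 MPa
epsilon_true = ln(1 + epsilon_eng)
epsilon_true = ln(1 + 0.072) = 0.0695261
sigma_true * epsilon_true = 566.016 * 0.0695261 = 39.35 MPa


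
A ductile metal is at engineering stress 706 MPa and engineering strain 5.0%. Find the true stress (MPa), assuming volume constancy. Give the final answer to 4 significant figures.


sigma_true = sigma_eng * (1 + epsilon_eng)
sigma_true = 706 * (1 + 0.05)
sigma_true = 741.3 MPa


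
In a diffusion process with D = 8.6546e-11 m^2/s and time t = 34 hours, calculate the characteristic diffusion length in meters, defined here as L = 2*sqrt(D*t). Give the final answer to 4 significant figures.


t = 34 hr = 122400 s
Diffusion length = 2*sqrt(D*t)
= 2*sqrt(8.6546e-11 * 122400)
= 6.509e-03 m


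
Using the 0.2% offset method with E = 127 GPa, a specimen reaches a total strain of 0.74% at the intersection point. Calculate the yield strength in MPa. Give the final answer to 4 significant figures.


Offset strain = 0.002
Elastic strain at yield = total_strain - offset = 7.4e-03 - 0.002 = 5.4e-03
sigma_y = E * elastic_strain = 127000 * 5.4e-03
sigma_y = 685.8 MPa


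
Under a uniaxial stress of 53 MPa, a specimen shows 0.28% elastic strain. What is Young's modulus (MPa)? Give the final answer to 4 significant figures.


E = sigma / epsilon
epsilon = 0.28% = 2.8e-03
E = 53 / 2.8e-03
E = 18930 MPa


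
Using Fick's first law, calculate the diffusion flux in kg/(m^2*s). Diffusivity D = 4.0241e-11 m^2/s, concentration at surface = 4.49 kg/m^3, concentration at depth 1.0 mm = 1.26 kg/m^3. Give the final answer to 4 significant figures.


J = -D * (dC/dx) = D * (C1 - C2) / dx
J = 4.0241e-11 * (4.49 - 1.26) / 1e-03
J = 1.3e-07 kg/(m^2*s)


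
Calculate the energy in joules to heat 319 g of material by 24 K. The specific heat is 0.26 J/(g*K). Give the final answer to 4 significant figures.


Q = m * cp * dT
Q = 319 * 0.26 * 24
Q = 1991 J


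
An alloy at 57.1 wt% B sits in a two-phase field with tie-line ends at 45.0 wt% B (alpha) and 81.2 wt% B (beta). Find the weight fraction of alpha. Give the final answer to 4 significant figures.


f_alpha = (C_beta - C0) / (C_beta - C_alpha)
f_alpha = (81.2 - 57.1) / (81.2 - 45.0)
f_alpha = 0.6657


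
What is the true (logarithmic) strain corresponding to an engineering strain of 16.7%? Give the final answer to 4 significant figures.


epsilon_true = ln(1 + epsilon_eng)
epsilon_true = ln(1 + 0.167)
epsilon_true = 0.1544


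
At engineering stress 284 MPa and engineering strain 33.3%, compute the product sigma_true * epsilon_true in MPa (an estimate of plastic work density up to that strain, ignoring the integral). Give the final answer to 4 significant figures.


sigma_true = sigma_eng * (1 + epsilon_eng)
sigma_true = 284 * (1 + 0.333) = 378.572 MPa
epsilon_true = ln(1 + epsilon_eng)
epsilon_true = ln(1 + 0.333) = 0.287432
sigma_true * epsilon_true = 378.572 * 0.287432 = 108.8 MPa


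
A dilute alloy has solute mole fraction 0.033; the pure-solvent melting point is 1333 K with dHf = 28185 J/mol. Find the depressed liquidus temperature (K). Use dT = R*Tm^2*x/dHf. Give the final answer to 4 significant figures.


dT = R*Tm^2*x / dHf
dT = 8.314 * 1333^2 * 0.033 / 28185
dT = 17.2968 K
T_new = 1333 - 17.2968 = 1316 K


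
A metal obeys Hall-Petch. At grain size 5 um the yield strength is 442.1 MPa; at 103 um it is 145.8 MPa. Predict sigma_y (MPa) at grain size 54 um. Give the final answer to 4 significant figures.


sigma_y = sigma0 + k / sqrt(d)
1/sqrt(d1) = 1/sqrt(5e-06) = 447.214;  1/sqrt(d2) = 98.5329
k = (sigma1 - sigma2) / (1/sqrt(d1) - 1/sqrt(d2)) = (442.1 - 145.8) / (447.214 - 98.5329) = 0.849775 MPa*m^0.5
sigma0 = sigma1 - k/sqrt(d1) = 442.1 - 0.849775*447.214 = 62.0692 MPa
sigma_y(d3) = 62.0692 + 0.849775 / sqrt(5.4e-05) = 177.7 MPa


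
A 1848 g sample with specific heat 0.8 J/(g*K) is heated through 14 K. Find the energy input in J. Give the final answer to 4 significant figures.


Q = m * cp * dT
Q = 1848 * 0.8 * 14
Q = 20700 J


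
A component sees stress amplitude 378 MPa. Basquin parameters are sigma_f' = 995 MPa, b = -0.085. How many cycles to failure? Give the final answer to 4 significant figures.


sigma_a = sigma_f' * (2*Nf)^b
2*Nf = (sigma_a / sigma_f')^(1/b)
2*Nf = (378 / 995)^(1/-0.085)
2*Nf = 88119.9
Nf = 44060 cycles


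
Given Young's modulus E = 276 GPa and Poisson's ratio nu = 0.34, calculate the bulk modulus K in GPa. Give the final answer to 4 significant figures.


K = E / (3*(1-2*nu))
K = 276 / (3*(1-2*0.34))
K = 287.5 GPa


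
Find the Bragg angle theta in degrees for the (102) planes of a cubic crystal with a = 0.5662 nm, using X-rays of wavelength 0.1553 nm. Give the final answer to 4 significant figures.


d = a / sqrt(h^2+k^2+l^2)
d = 0.5662 / sqrt(5) = 0.253212 nm
lambda = 2*d*sin(theta)  =>  sin(theta) = lambda / (2*d)
sin(theta) = 0.1553 / (2 * 0.253212) = 0.30666
theta = 17.86 deg


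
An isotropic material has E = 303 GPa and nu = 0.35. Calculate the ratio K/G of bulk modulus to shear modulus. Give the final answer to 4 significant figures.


G = E / (2*(1+nu))
G = 303 / (2*(1+0.35)) = 112.222 GPa
K = E / (3*(1-2*nu))
K = 303 / (3*(1-2*0.35)) = 336.667 GPa
K/G = 336.667 / 112.222 = 3


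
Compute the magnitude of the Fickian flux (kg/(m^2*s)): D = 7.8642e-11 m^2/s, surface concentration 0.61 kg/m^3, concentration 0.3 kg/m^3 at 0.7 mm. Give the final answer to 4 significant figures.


J = -D * (dC/dx) = D * (C1 - C2) / dx
J = 7.8642e-11 * (0.61 - 0.3) / 7e-04
J = 3.483e-08 kg/(m^2*s)


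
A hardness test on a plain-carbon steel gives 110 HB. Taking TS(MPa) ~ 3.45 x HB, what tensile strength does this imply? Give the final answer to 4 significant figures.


TS (MPa) = 3.45 * HB
TS = 3.45 * 110
TS = 379.5 MPa


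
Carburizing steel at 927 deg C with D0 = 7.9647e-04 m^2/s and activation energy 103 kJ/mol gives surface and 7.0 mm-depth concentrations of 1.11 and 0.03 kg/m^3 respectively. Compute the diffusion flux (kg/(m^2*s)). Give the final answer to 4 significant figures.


Step 1: D = D0 * exp(-Qd/(R*T))
T = 927 + 273.15 = 1200.15 K
D = 7.9647e-04 * exp(-103e3 / (8.314 * 1200.15)) = 2.61875e-08 m^2/s
Step 2: J = D * (C1 - C2) / dx
J = 2.61875e-08 * (1.11 - 0.03) / 7e-03
J = 4.04e-06 kg/(m^2*s)


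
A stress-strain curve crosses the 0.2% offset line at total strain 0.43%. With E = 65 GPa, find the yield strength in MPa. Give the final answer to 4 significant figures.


Offset strain = 0.002
Elastic strain at yield = total_strain - offset = 4.3e-03 - 0.002 = 2.3e-03
sigma_y = E * elastic_strain = 65000 * 2.3e-03
sigma_y = 149.5 MPa


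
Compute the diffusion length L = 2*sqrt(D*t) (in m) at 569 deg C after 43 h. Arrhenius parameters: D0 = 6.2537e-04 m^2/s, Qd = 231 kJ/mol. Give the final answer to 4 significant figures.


Step 1: D = D0 * exp(-Qd/(R*T))
T = 842.15 K
D = 6.2537e-04 * exp(-231e3 / (8.314 * 842.15)) = 2.93607e-18 m^2/s
Step 2: L = 2*sqrt(D*t)
t = 43 h = 154800 s
L = 2*sqrt(2.93607e-18 * 154800) = 1.348e-06 m


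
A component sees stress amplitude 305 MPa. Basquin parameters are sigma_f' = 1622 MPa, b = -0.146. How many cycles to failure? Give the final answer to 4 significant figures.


sigma_a = sigma_f' * (2*Nf)^b
2*Nf = (sigma_a / sigma_f')^(1/b)
2*Nf = (305 / 1622)^(1/-0.146)
2*Nf = 93518.5
Nf = 46760 cycles


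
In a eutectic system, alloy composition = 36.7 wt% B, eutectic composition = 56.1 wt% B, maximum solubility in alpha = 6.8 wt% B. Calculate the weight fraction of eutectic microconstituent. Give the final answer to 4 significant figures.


f_primary = (C_e - C0) / (C_e - C_alpha_max)
f_primary = (56.1 - 36.7) / (56.1 - 6.8)
f_primary = 0.393509
f_eutectic = 1 - 0.393509 = 0.6065


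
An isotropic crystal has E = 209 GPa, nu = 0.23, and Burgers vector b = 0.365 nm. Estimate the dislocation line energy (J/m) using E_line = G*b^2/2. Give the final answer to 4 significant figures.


Step 1: G = E / (2*(1+nu))
G = 209 / (2*(1+0.23)) = 84.9593 GPa = 8.49593e+10 Pa
Step 2: E_line = G*b^2/2
b = 0.365 nm = 3.65e-10 m
E_line = 0.5 * 8.49593e+10 * (3.65e-10)^2 = 5.659e-09 J/m


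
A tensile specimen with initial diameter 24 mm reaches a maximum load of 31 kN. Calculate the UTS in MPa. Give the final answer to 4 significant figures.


A0 = pi*(d/2)^2 = pi*(24/2)^2 = 452.389 mm^2
UTS = F_max / A0 = 31*1000 / 452.389
UTS = 68.53 MPa


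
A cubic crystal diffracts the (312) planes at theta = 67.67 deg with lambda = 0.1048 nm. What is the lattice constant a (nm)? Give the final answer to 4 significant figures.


d = lambda / (2*sin(theta))
d = 0.1048 / (2*sin(67.67 deg))
d = 0.056648 nm
a = d * sqrt(h^2+k^2+l^2) = 0.056648 * sqrt(14)
a = 0.212 nm


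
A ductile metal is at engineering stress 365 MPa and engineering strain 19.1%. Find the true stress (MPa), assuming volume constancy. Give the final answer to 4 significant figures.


sigma_true = sigma_eng * (1 + epsilon_eng)
sigma_true = 365 * (1 + 0.191)
sigma_true = 434.7 MPa


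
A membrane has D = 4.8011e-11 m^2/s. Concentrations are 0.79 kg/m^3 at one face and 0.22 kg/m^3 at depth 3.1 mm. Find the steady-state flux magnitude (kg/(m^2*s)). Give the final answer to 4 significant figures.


J = -D * (dC/dx) = D * (C1 - C2) / dx
J = 4.8011e-11 * (0.79 - 0.22) / 3.1e-03
J = 8.828e-09 kg/(m^2*s)


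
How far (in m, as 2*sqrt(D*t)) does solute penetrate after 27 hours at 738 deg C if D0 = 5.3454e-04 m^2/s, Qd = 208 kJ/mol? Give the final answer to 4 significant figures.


Step 1: D = D0 * exp(-Qd/(R*T))
T = 1011.15 K
D = 5.3454e-04 * exp(-208e3 / (8.314 * 1011.15)) = 9.60713e-15 m^2/s
Step 2: L = 2*sqrt(D*t)
t = 27 h = 97200 s
L = 2*sqrt(9.60713e-15 * 97200) = 6.112e-05 m


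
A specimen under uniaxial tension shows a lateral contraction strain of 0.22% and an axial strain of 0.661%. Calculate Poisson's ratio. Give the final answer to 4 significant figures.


nu = -epsilon_lat / epsilon_axial
Lateral strain is contraction (negative), so using magnitudes:
nu = 0.22 / 0.661
nu = 0.3328


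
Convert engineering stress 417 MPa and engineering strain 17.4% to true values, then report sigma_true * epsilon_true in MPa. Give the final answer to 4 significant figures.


sigma_true = sigma_eng * (1 + epsilon_eng)
sigma_true = 417 * (1 + 0.174) = 489.558 MPa
epsilon_true = ln(1 + epsilon_eng)
epsilon_true = ln(1 + 0.174) = 0.160417
sigma_true * epsilon_true = 489.558 * 0.160417 = 78.53 MPa


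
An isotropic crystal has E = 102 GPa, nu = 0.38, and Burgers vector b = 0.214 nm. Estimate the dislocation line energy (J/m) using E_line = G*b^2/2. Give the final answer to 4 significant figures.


Step 1: G = E / (2*(1+nu))
G = 102 / (2*(1+0.38)) = 36.9565 GPa = 3.69565e+10 Pa
Step 2: E_line = G*b^2/2
b = 0.214 nm = 2.14e-10 m
E_line = 0.5 * 3.69565e+10 * (2.14e-10)^2 = 8.462e-10 J/m


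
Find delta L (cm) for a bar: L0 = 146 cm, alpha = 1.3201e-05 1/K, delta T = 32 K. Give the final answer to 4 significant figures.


dL = L0 * alpha * dT
dL = 146 * 1.3201e-05 * 32
dL = 0.06168 cm


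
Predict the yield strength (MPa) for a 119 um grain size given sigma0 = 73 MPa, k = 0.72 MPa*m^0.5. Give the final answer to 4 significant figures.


sigma_y = sigma0 + k / sqrt(d)
d = 119 um = 1.19e-04 m
sigma_y = 73 + 0.72 / sqrt(1.19e-04)
sigma_y = 139 MPa


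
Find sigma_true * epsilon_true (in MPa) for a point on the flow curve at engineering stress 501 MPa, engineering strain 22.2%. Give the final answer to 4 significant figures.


sigma_true = sigma_eng * (1 + epsilon_eng)
sigma_true = 501 * (1 + 0.222) = 612.222 MPa
epsilon_true = ln(1 + epsilon_eng)
epsilon_true = ln(1 + 0.222) = 0.200489
sigma_true * epsilon_true = 612.222 * 0.200489 = 122.7 MPa


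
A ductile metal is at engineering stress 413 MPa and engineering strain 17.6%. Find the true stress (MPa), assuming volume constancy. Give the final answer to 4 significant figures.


sigma_true = sigma_eng * (1 + epsilon_eng)
sigma_true = 413 * (1 + 0.176)
sigma_true = 485.7 MPa


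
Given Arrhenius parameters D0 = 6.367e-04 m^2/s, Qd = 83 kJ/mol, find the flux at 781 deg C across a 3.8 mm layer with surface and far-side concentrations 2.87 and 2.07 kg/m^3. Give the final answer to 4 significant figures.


Step 1: D = D0 * exp(-Qd/(R*T))
T = 781 + 273.15 = 1054.15 K
D = 6.367e-04 * exp(-83e3 / (8.314 * 1054.15)) = 4.90928e-08 m^2/s
Step 2: J = D * (C1 - C2) / dx
J = 4.90928e-08 * (2.87 - 2.07) / 3.8e-03
J = 1.034e-05 kg/(m^2*s)


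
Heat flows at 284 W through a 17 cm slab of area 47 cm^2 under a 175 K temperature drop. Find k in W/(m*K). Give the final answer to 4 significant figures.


k = Q*L / (A*dT)
L = 0.17 m, A = 4.7e-03 m^2
k = 284 * 0.17 / (4.7e-03 * 175)
k = 58.7 W/(m*K)


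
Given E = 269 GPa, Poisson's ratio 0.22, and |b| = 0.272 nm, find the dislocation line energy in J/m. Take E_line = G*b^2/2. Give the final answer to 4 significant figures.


Step 1: G = E / (2*(1+nu))
G = 269 / (2*(1+0.22)) = 110.246 GPa = 1.10246e+11 Pa
Step 2: E_line = G*b^2/2
b = 0.272 nm = 2.72e-10 m
E_line = 0.5 * 1.10246e+11 * (2.72e-10)^2 = 4.078e-09 J/m


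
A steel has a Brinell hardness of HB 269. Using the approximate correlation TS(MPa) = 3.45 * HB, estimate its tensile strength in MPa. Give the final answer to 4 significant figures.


TS (MPa) = 3.45 * HB
TS = 3.45 * 269
TS = 928.1 MPa


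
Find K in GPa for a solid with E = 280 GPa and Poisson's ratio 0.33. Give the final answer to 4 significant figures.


K = E / (3*(1-2*nu))
K = 280 / (3*(1-2*0.33))
K = 274.5 GPa


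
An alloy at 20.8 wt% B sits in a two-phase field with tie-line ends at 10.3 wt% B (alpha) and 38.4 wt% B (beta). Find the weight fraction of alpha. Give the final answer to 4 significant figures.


f_alpha = (C_beta - C0) / (C_beta - C_alpha)
f_alpha = (38.4 - 20.8) / (38.4 - 10.3)
f_alpha = 0.6263


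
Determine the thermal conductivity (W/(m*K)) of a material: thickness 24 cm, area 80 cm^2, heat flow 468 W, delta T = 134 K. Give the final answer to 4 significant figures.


k = Q*L / (A*dT)
L = 0.24 m, A = 8e-03 m^2
k = 468 * 0.24 / (8e-03 * 134)
k = 104.8 W/(m*K)


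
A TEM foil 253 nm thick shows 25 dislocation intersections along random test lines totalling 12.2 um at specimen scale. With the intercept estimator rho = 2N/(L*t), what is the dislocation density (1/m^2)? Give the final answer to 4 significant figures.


rho = 2N / (L * t)
L = 12.2 um = 1.22e-05 m, t = 253 nm = 2.53e-07 m
rho = 2 * 25 / (1.22e-05 * 2.53e-07)
rho = 1.62e+13 1/m^2


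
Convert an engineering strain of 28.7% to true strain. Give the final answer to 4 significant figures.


epsilon_true = ln(1 + epsilon_eng)
epsilon_true = ln(1 + 0.287)
epsilon_true = 0.2523


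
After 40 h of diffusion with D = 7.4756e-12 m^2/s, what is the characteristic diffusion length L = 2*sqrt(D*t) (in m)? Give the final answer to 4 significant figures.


t = 40 hr = 144000 s
Diffusion length = 2*sqrt(D*t)
= 2*sqrt(7.4756e-12 * 144000)
= 2.075e-03 m


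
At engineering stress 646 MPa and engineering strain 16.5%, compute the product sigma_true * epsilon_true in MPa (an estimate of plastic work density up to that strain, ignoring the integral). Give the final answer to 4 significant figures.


sigma_true = sigma_eng * (1 + epsilon_eng)
sigma_true = 646 * (1 + 0.165) = 752.59 MPa
epsilon_true = ln(1 + epsilon_eng)
epsilon_true = ln(1 + 0.165) = 0.152721
sigma_true * epsilon_true = 752.59 * 0.152721 = 114.9 MPa


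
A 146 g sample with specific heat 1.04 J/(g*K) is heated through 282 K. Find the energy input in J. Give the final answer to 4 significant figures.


Q = m * cp * dT
Q = 146 * 1.04 * 282
Q = 42820 J
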